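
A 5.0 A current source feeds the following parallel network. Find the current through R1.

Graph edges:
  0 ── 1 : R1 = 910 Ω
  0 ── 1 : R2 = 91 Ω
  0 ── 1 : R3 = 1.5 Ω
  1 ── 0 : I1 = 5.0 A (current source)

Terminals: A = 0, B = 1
All resistors sit directly between nodes 0 and 1, so they are in parallel and share one voltage V; the full source current 5 A splits among them.
1/R_par = 1/910 + 1/91 + 1/1.5 = 0.6788 S  =>  R_par = 1.473 Ω
V = I × R_par = 5 × 1.473 = 7.366 V
I_R1 = V/R1 = 7.366/910 = 0.008095 A

Final answer: 0.008095 A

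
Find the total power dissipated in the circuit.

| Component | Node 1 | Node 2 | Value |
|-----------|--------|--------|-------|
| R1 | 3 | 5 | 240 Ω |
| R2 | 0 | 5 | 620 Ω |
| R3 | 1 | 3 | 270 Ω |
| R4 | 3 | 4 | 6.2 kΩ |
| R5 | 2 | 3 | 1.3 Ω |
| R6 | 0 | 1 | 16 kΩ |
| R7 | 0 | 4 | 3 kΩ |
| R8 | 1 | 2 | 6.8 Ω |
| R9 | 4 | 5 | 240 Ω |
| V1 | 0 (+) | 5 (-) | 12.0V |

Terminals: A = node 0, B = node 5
Nodal analysis, taking node 5 as the 0 V reference.
Source V1 fixes V_0 = 12 V.
KCL at each unknown node (sum of currents leaving = 0; resistances in Ω):
  Node 1: (V_1 - V_3)/270 + (V_1 - 12)/16000 + (V_1 - V_2)/6.8 = 0
  Node 2: (V_2 - V_3)/1.3 + (V_2 - V_1)/6.8 = 0
  Node 3: (V_3 - 0)/240 + (V_3 - V_1)/270 + (V_3 - V_4)/6200 + (V_3 - V_2)/1.3 = 0
  Node 4: (V_4 - V_3)/6200 + (V_4 - 12)/3000 + (V_4 - 0)/240 = 0
Collecting terms (coefficients in siemens):
  0.1508·V_1 - 0.1471·V_2 - 0.003704·V_3 = 0.00075
  0.9163·V_2 - 0.1471·V_1 - 0.7692·V_3 = 0
  0.7773·V_3 - 0.003704·V_1 - 0.7692·V_2 - 0.0001613·V_4 = 0
  0.004661·V_4 - 0.0001613·V_3 = 0.004
Solving these 4 simultaneous equations (Gaussian elimination) gives:
  V_1 = 0.2083 V, V_2 = 0.2035 V, V_3 = 0.2025 V, V_4 = 0.8651 V
Power in each resistor, P = (ΔV)²/R:
  P_R1 = (0.2025 - 0)²/240 = 0.0001709 W
  P_R2 = (12 - 0)²/620 = 0.2323 W
  P_R3 = (0.2083 - 0.2025)²/270 = 0.0000001244 W
  P_R4 = (0.2025 - 0.8651)²/6200 = 0.00007082 W
  P_R5 = (0.2035 - 0.2025)²/1.3 = 0.0000006655 W
  P_R6 = (12 - 0.2083)²/16000 = 0.00869 W
  P_R7 = (12 - 0.8651)²/3000 = 0.04133 W
  P_R8 = (0.2083 - 0.2035)²/6.8 = 0.000003481 W
  P_R9 = (0.8651 - 0)²/240 = 0.003119 W
P_total = P_R1 + P_R2 + P_R3 + P_R4 + P_R5 + P_R6 + P_R7 + P_R8 + P_R9 = 0.2856 W

Final answer: 0.2856 W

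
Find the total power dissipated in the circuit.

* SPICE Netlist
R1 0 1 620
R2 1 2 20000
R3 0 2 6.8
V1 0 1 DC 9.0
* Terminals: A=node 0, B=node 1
Nodal analysis, taking node 1 as the 0 V reference.
Source V1 fixes V_0 = 9 V.
KCL at each unknown node (sum of currents leaving = 0; resistances in Ω):
  Node 2: (V_2 - 0)/20000 + (V_2 - 9)/6.8 = 0
Collecting terms: 0.1471 × V_2 = 1.324  =>  V_2 = 8.997 V
Power in each resistor, P = (ΔV)²/R:
  P_R1 = (9 - 0)²/620 = 0.1306 W
  P_R2 = (0 - 8.997)²/20000 = 0.004047 W
  P_R3 = (9 - 8.997)²/6.8 = 0.000001376 W
P_total = P_R1 + P_R2 + P_R3 = 0.1347 W

Final answer: 0.1347 W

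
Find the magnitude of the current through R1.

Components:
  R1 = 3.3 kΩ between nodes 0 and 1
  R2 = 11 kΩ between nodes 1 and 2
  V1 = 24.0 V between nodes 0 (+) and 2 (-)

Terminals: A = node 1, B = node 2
Nodal analysis, taking node 2 as the 0 V reference.
Source V1 fixes V_0 = 24 V.
KCL at each unknown node (sum of currents leaving = 0; resistances in Ω):
  Node 1: (V_1 - 24)/3300 + (V_1 - 0)/11000 = 0
Collecting terms: 0.0003939 × V_1 = 0.007273  =>  V_1 = 18.46 V
I_R1 = (V_0 - V_1)/R1 = (24 - 18.46)/3300 = 0.001678 A
|I_R1| = 0.001678 A

Final answer: |I_R1| = 0.001678 A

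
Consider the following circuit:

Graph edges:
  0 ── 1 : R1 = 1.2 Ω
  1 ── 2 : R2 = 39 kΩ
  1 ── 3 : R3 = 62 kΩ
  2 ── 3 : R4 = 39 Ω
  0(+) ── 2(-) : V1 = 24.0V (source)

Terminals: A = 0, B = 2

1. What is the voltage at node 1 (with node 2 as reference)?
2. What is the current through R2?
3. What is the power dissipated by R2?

Nodal analysis, taking node 2 as the 0 V reference.
Source V1 fixes V_0 = 24 V.
KCL at each unknown node (sum of currents leaving = 0; resistances in Ω):
  Node 1: (V_1 - 24)/1.2 + (V_1 - 0)/39000 + (V_1 - V_3)/62000 = 0
  Node 3: (V_3 - V_1)/62000 + (V_3 - 0)/39 = 0
Collecting terms (coefficients in siemens):
  0.8334·V_1 - 0.00001613·V_3 = 20
  0.02566·V_3 - 0.00001613·V_1 = 0
Determinant D = (0.8334)(0.02566) - (-0.00001613)(-0.00001613) = 0.02138
V_1 = [(20)(0.02566) - (-0.00001613)(0)]/D = 24 V
V_3 = [(0.8334)(0) - (20)(-0.00001613)]/D = 0.01509 V
Part 1:
  Read off the nodal solution: V_1 = 24 V
Part 2:
  I_R2 = (V_1 - V_2)/R2 = (24 - 0)/39000 = 0.0006154 A
  Magnitude: I_R2 = 0.0006154 A
Part 3:
  I_R2 = (V_1 - V_2)/R2 = (24 - 0)/39000 = 0.0006154 A
  P_R2 = I_R2² × R2 = (0.0006154)² × 39000 = 0.01477 W

Final answers:
1. V_1 = 24 V
2. I_R2 = 0.0006154 A
3. P_R2 = 0.01477 W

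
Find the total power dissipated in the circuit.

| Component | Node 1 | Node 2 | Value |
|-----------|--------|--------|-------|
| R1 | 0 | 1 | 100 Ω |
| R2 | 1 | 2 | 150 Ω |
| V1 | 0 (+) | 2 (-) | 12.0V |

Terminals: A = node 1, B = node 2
Nodal analysis, taking node 2 as the 0 V reference.
Source V1 fixes V_0 = 12 V.
KCL at each unknown node (sum of currents leaving = 0; resistances in Ω):
  Node 1: (V_1 - 12)/100 + (V_1 - 0)/150 = 0
Collecting terms: 0.01667 × V_1 = 0.12  =>  V_1 = 7.2 V
Power in each resistor, P = (ΔV)²/R:
  P_R1 = (12 - 7.2)²/100 = 0.2304 W
  P_R2 = (7.2 - 0)²/150 = 0.3456 W
P_total = P_R1 + P_R2 = 0.576 W

Final answer: 0.576 W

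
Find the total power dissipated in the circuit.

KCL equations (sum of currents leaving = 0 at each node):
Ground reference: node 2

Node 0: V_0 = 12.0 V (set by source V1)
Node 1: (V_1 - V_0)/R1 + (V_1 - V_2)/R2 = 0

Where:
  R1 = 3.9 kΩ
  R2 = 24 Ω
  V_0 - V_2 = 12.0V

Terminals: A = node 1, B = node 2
Nodal analysis, taking node 2 as the 0 V reference.
Source V1 fixes V_0 = 12 V.
KCL at each unknown node (sum of currents leaving = 0; resistances in Ω):
  Node 1: (V_1 - 12)/3900 + (V_1 - 0)/24 = 0
Collecting terms: 0.04192 × V_1 = 0.003077  =>  V_1 = 0.07339 V
Power in each resistor, P = (ΔV)²/R:
  P_R1 = (12 - 0.07339)²/3900 = 0.03647 W
  P_R2 = (0.07339 - 0)²/24 = 0.0002244 W
P_total = P_R1 + P_R2 = 0.0367 W

Final answer: 0.0367 W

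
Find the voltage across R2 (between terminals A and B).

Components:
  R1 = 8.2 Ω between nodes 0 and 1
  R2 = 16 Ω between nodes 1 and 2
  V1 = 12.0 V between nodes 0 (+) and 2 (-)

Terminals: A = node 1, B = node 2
R1 and R2 are in series across V1 (node 0 → node 1 → node 2), and the output A–B is taken across R2, so this is a voltage divider.
Series current: I = V1/(R1 + R2) = 12/(8.2 + 16) = 12/24.2 = 0.4959 A
V_R2 = I × R2 = V1 × R2/(R1 + R2) = 12 × 16/24.2 = 7.934 V

Final answer: 7.934 V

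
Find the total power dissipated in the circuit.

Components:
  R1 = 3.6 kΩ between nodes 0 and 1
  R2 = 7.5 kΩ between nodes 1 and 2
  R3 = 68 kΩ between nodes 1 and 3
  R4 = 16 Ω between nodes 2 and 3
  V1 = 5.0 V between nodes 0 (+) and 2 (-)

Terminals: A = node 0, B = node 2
Nodal analysis, taking node 2 as the 0 V reference.
Source V1 fixes V_0 = 5 V.
KCL at each unknown node (sum of currents leaving = 0; resistances in Ω):
  Node 1: (V_1 - 5)/3600 + (V_1 - 0)/7500 + (V_1 - V_3)/68000 = 0
  Node 3: (V_3 - V_1)/68000 + (V_3 - 0)/16 = 0
Collecting terms (coefficients in siemens):
  0.0004258·V_1 - 0.00001471·V_3 = 0.001389
  0.06251·V_3 - 0.00001471·V_1 = 0
Determinant D = (0.0004258)(0.06251) - (-0.00001471)(-0.00001471) = 0.00002662
V_1 = [(0.001389)(0.06251) - (-0.00001471)(0)]/D = 3.262 V
V_3 = [(0.0004258)(0) - (0.001389)(-0.00001471)]/D = 0.0007673 V
Power in each resistor, P = (ΔV)²/R:
  P_R1 = (5 - 3.262)²/3600 = 0.0008393 W
  P_R2 = (3.262 - 0)²/7500 = 0.001419 W
  P_R3 = (3.262 - 0.0007673)²/68000 = 0.0001564 W
  P_R4 = (0 - 0.0007673)²/16 = 0.0000000368 W
P_total = P_R1 + P_R2 + P_R3 + P_R4 = 0.002414 W

Final answer: 0.002414 W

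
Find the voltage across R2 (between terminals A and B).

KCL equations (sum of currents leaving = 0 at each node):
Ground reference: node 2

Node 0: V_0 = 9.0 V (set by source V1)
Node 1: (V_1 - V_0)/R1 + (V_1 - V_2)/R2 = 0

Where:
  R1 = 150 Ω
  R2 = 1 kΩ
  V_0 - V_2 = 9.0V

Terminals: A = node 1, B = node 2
R1 and R2 are in series across V1 (node 0 → node 1 → node 2), and the output A–B is taken across R2, so this is a voltage divider.
Series current: I = V1/(R1 + R2) = 9/(150 + 1000) = 9/1150 = 0.007826 A
V_R2 = I × R2 = V1 × R2/(R1 + R2) = 9 × 1000/1150 = 7.826 V

Final answer: 7.826 V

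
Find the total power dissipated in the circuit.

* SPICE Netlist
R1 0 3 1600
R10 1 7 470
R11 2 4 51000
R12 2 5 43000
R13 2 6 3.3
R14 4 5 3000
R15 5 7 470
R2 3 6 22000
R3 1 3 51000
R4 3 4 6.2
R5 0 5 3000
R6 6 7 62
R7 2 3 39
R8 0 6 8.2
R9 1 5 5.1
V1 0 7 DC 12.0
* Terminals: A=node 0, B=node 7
Nodal analysis, taking node 7 as the 0 V reference.
Source V1 fixes V_0 = 12 V.
KCL at each unknown node (sum of currents leaving = 0; resistances in Ω):
  Node 1: (V_1 - V_3)/51000 + (V_1 - V_5)/5.1 + (V_1 - 0)/470 = 0
  Node 2: (V_2 - V_3)/39 + (V_2 - V_4)/51000 + (V_2 - V_5)/43000 + (V_2 - V_6)/3.3 = 0
  Node 3: (V_3 - 12)/1600 + (V_3 - V_6)/22000 + (V_3 - V_1)/51000 + (V_3 - V_4)/6.2 + (V_3 - V_2)/39 = 0
  Node 4: (V_4 - V_3)/6.2 + (V_4 - V_2)/51000 + (V_4 - V_5)/3000 = 0
  Node 5: (V_5 - 12)/3000 + (V_5 - V_1)/5.1 + (V_5 - V_2)/43000 + (V_5 - V_4)/3000 + (V_5 - 0)/470 = 0
  Node 6: (V_6 - V_3)/22000 + (V_6 - 0)/62 + (V_6 - 12)/8.2 + (V_6 - V_2)/3.3 = 0
Collecting terms (coefficients in siemens):
  0.1982·V_1 - 0.00001961·V_3 - 0.1961·V_5 = 0
  0.3287·V_2 - 0.02564·V_3 - 0.00001961·V_4 - 0.00002326·V_5 - 0.303·V_6 = 0
  0.1876·V_3 - 0.00001961·V_1 - 0.02564·V_2 - 0.1613·V_4 - 0.00004545·V_6 = 0.0075
  0.1616·V_4 - 0.00001961·V_2 - 0.1613·V_3 - 0.0003333·V_5 = 0
  0.1989·V_5 - 0.1961·V_1 - 0.00002326·V_2 - 0.0003333·V_4 = 0.004
  0.4412·V_6 - 0.303·V_2 - 0.00004545·V_3 = 1.463
Solving these 6 simultaneous equations (Gaussian elimination) gives:
  V_1 = 1.59 V, V_2 = 10.57 V, V_3 = 10.49 V, V_4 = 10.47 V
  V_5 = 1.607 V, V_6 = 10.58 V
Power in each resistor, P = (ΔV)²/R:
  P_R1 = (12 - 10.49)²/1600 = 0.001429 W
  P_R2 = (10.49 - 10.58)²/22000 = 0.0000003916 W
  P_R3 = (1.59 - 10.49)²/51000 = 0.001552 W
  P_R4 = (10.49 - 10.47)²/6.2 = 0.00005404 W
  P_R5 = (12 - 1.607)²/3000 = 0.03601 W
  P_R6 = (10.58 - 0)²/62 = 1.806 W
  P_R7 = (10.57 - 10.49)²/39 = 0.000185 W
  P_R8 = (12 - 10.58)²/8.2 = 0.2456 W
  P_R9 = (1.59 - 1.607)²/5.1 = 0.00005252 W
  P_R10 = (1.59 - 0)²/470 = 0.005381 W
  P_R11 = (10.57 - 10.47)²/51000 = 0.000000209 W
  P_R12 = (10.57 - 1.607)²/43000 = 0.00187 W
  P_R13 = (10.57 - 10.58)²/3.3 = 0.00001882 W
  P_R14 = (10.47 - 1.607)²/3000 = 0.02619 W
  P_R15 = (1.607 - 0)²/470 = 0.005492 W
P_total = P_R1 + P_R2 + P_R3 + P_R4 + P_R5 + P_R6 + P_R7 + P_R8 + P_R9 + P_R10 + P_R11 + P_R12 + P_R13 + P_R14 + P_R15 = 2.13 W

Final answer: 2.13 W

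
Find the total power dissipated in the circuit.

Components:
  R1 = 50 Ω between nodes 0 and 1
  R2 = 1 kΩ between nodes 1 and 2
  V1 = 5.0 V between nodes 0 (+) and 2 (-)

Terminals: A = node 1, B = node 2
Nodal analysis, taking node 2 as the 0 V reference.
Source V1 fixes V_0 = 5 V.
KCL at each unknown node (sum of currents leaving = 0; resistances in Ω):
  Node 1: (V_1 - 5)/50 + (V_1 - 0)/1000 = 0
Collecting terms: 0.021 × V_1 = 0.1  =>  V_1 = 4.762 V
Power in each resistor, P = (ΔV)²/R:
  P_R1 = (5 - 4.762)²/50 = 0.001134 W
  P_R2 = (4.762 - 0)²/1000 = 0.02268 W
P_total = P_R1 + P_R2 = 0.02381 W

Final answer: 0.02381 W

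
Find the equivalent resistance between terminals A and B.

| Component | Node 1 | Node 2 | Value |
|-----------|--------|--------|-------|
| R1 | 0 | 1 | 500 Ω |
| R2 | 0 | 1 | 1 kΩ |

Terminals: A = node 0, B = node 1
Reduce the network between node 0 (A) and node 1 (B) by series/parallel combination:
  Rp1 = R1 ‖ R2 (parallel, both between nodes 0 and 1) = 1/(1/500 + 1/1000) = 333.3 Ω
R_eq = 333.3 Ω

Final answer: 333.3 Ω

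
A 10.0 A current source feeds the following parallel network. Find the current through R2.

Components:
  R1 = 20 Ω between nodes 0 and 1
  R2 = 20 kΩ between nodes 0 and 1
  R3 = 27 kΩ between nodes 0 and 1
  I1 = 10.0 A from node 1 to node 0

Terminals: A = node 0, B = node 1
All resistors sit directly between nodes 0 and 1, so they are in parallel and share one voltage V; the full source current 10 A splits among them.
1/R_par = 1/20 + 1/20000 + 1/27000 = 0.05009 S  =>  R_par = 19.97 Ω
V = I × R_par = 10 × 19.97 = 199.7 V
I_R2 = V/R2 = 199.7/20000 = 0.009983 A

Final answer: 0.009983 A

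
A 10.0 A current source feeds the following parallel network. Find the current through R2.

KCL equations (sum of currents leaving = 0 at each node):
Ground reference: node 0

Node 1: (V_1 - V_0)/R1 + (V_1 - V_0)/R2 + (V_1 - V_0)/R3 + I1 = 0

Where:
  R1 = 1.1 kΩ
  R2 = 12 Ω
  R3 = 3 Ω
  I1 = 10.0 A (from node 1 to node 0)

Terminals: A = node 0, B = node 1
All resistors sit directly between nodes 0 and 1, so they are in parallel and share one voltage V; the full source current 10 A splits among them.
1/R_par = 1/1100 + 1/12 + 1/3 = 0.4176 S  =>  R_par = 2.395 Ω
V = I × R_par = 10 × 2.395 = 23.95 V
I_R2 = V/R2 = 23.95/12 = 1.996 A

Final answer: 1.996 A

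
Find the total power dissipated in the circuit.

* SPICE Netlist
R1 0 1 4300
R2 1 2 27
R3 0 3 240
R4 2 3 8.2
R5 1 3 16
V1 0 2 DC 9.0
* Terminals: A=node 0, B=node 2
Nodal analysis, taking node 2 as the 0 V reference.
Source V1 fixes V_0 = 9 V.
KCL at each unknown node (sum of currents leaving = 0; resistances in Ω):
  Node 1: (V_1 - 9)/4300 + (V_1 - 0)/27 + (V_1 - V_3)/16 = 0
  Node 3: (V_3 - 9)/240 + (V_3 - 0)/8.2 + (V_3 - V_1)/16 = 0
Collecting terms (coefficients in siemens):
  0.09977·V_1 - 0.0625·V_3 = 0.002093
  0.1886·V_3 - 0.0625·V_1 = 0.0375
Determinant D = (0.09977)(0.1886) - (-0.0625)(-0.0625) = 0.01491
V_1 = [(0.002093)(0.1886) - (-0.0625)(0.0375)]/D = 0.1836 V
V_3 = [(0.09977)(0.0375) - (0.002093)(-0.0625)]/D = 0.2597 V
Power in each resistor, P = (ΔV)²/R:
  P_R1 = (9 - 0.1836)²/4300 = 0.01808 W
  P_R2 = (0.1836 - 0)²/27 = 0.001249 W
  P_R3 = (9 - 0.2597)²/240 = 0.3183 W
  P_R4 = (0 - 0.2597)²/8.2 = 0.008223 W
  P_R5 = (0.1836 - 0.2597)²/16 = 0.0003612 W
P_total = P_R1 + P_R2 + P_R3 + P_R4 + P_R5 = 0.3462 W

Final answer: 0.3462 W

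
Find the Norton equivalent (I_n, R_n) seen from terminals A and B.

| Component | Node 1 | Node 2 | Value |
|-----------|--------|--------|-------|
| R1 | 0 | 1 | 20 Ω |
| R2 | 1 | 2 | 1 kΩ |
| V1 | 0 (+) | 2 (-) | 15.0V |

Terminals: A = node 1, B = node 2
Find the Thévenin equivalent first; then I_n = V_th/R_th and R_n = R_th.
Step 1 — V_th is the open-circuit voltage V_A - V_B (nothing connected across the terminals).
Nodal analysis, taking node 2 as the 0 V reference.
Source V1 fixes V_0 = 15 V.
KCL at each unknown node (sum of currents leaving = 0; resistances in Ω):
  Node 1: (V_1 - 15)/20 + (V_1 - 0)/1000 = 0
Collecting terms: 0.051 × V_1 = 0.75  =>  V_1 = 14.71 V
V_th = V_1 - V_2 = 14.71 - 0 = 14.71 V
Step 2 — R_th: zero the source — replace V1 by a short circuit (node 2 merges into node 0) — and find the resistance seen between A (node 1) and B (node 0).
Reduce the network between node 1 (A) and node 0 (B) by series/parallel combination:
  Rp1 = R1 ‖ R2 (parallel, both between nodes 0 and 1) = 1/(1/20 + 1/1000) = 19.61 Ω
R_th = 19.61 Ω
I_n = V_th/R_th = 14.71/19.61 = 0.75 A, and R_n = R_th = 19.61 Ω

Final answer: I_n = 0.75 A, R_n = 19.61 Ω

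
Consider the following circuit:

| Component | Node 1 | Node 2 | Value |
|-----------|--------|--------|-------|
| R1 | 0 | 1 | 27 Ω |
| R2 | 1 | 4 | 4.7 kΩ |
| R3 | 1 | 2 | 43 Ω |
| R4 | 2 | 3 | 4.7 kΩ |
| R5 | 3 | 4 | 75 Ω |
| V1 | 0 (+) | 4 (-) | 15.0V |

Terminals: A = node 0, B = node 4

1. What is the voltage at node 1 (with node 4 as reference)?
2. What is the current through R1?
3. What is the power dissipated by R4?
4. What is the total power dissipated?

Nodal analysis, taking node 4 as the 0 V reference.
Source V1 fixes V_0 = 15 V.
KCL at each unknown node (sum of currents leaving = 0; resistances in Ω):
  Node 1: (V_1 - 15)/27 + (V_1 - 0)/4700 + (V_1 - V_2)/43 = 0
  Node 2: (V_2 - V_1)/43 + (V_2 - V_3)/4700 = 0
  Node 3: (V_3 - V_2)/4700 + (V_3 - 0)/75 = 0
Collecting terms (coefficients in siemens):
  0.06051·V_1 - 0.02326·V_2 = 0.5556
  0.02347·V_2 - 0.02326·V_1 - 0.0002128·V_3 = 0
  0.01355·V_3 - 0.0002128·V_2 = 0
Solving these 3 simultaneous equations (Gaussian elimination) gives:
  V_1 = 14.83 V, V_2 = 14.7 V, V_3 = 0.2309 V
Part 1:
  Read off the nodal solution: V_1 = 14.83 V
Part 2:
  I_R1 = (V_0 - V_1)/R1 = (15 - 14.83)/27 = 0.006234 A
  Magnitude: I_R1 = 0.006234 A
Part 3:
  I_R4 = (V_2 - V_3)/R4 = (14.7 - 0.2309)/4700 = 0.003078 A
  P_R4 = I_R4² × R4 = (0.003078)² × 4700 = 0.04454 W
Part 4:
  Power in each resistor, P = (ΔV)²/R:
    P_R1 = (15 - 14.83)²/27 = 0.001049 W
    P_R2 = (14.83 - 0)²/4700 = 0.0468 W
    P_R3 = (14.83 - 14.7)²/43 = 0.0004075 W
    P_R4 = (14.7 - 0.2309)²/4700 = 0.04454 W
    P_R5 = (0.2309 - 0)²/75 = 0.0007107 W
  P_total = P_R1 + P_R2 + P_R3 + P_R4 + P_R5 = 0.09351 W

Final answers:
1. V_1 = 14.83 V
2. I_R1 = 0.006234 A
3. P_R4 = 0.04454 W
4. P_total = 0.09351 W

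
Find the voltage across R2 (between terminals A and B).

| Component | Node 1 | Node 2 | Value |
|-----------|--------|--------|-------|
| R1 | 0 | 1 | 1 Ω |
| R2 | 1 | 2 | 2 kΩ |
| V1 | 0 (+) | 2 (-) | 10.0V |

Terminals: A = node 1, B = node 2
R1 and R2 are in series across V1 (node 0 → node 1 → node 2), and the output A–B is taken across R2, so this is a voltage divider.
Series current: I = V1/(R1 + R2) = 10/(1 + 2000) = 10/2001 = 0.004998 A
V_R2 = I × R2 = V1 × R2/(R1 + R2) = 10 × 2000/2001 = 9.995 V

Final answer: 9.995 V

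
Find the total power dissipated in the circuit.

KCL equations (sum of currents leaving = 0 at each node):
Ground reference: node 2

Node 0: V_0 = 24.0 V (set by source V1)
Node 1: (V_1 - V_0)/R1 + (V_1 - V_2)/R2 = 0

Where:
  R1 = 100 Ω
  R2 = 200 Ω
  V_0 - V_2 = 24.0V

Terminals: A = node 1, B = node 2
Nodal analysis, taking node 2 as the 0 V reference.
Source V1 fixes V_0 = 24 V.
KCL at each unknown node (sum of currents leaving = 0; resistances in Ω):
  Node 1: (V_1 - 24)/100 + (V_1 - 0)/200 = 0
Collecting terms: 0.015 × V_1 = 0.24  =>  V_1 = 16 V
Power in each resistor, P = (ΔV)²/R:
  P_R1 = (24 - 16)²/100 = 0.64 W
  P_R2 = (16 - 0)²/200 = 1.28 W
P_total = P_R1 + P_R2 = 1.92 W

Final answer: 1.92 W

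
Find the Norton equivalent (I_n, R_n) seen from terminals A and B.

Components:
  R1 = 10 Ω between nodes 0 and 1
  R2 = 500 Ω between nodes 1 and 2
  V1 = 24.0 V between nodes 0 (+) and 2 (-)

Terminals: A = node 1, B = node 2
Find the Thévenin equivalent first; then I_n = V_th/R_th and R_n = R_th.
Step 1 — V_th is the open-circuit voltage V_A - V_B (nothing connected across the terminals).
Nodal analysis, taking node 2 as the 0 V reference.
Source V1 fixes V_0 = 24 V.
KCL at each unknown node (sum of currents leaving = 0; resistances in Ω):
  Node 1: (V_1 - 24)/10 + (V_1 - 0)/500 = 0
Collecting terms: 0.102 × V_1 = 2.4  =>  V_1 = 23.53 V
V_th = V_1 - V_2 = 23.53 - 0 = 23.53 V
Step 2 — R_th: zero the source — replace V1 by a short circuit (node 2 merges into node 0) — and find the resistance seen between A (node 1) and B (node 0).
Reduce the network between node 1 (A) and node 0 (B) by series/parallel combination:
  Rp1 = R1 ‖ R2 (parallel, both between nodes 0 and 1) = 1/(1/10 + 1/500) = 9.804 Ω
R_th = 9.804 Ω
I_n = V_th/R_th = 23.53/9.804 = 2.4 A, and R_n = R_th = 9.804 Ω

Final answer: I_n = 2.4 A, R_n = 9.804 Ω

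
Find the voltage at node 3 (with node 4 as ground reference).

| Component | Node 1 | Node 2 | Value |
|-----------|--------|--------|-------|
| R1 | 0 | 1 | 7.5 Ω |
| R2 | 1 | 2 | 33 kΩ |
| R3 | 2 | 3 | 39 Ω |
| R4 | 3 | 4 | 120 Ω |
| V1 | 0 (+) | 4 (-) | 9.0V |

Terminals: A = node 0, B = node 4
Nodal analysis, taking node 4 as the 0 V reference.
Source V1 fixes V_0 = 9 V.
KCL at each unknown node (sum of currents leaving = 0; resistances in Ω):
  Node 1: (V_1 - 9)/7.5 + (V_1 - V_2)/33000 = 0
  Node 2: (V_2 - V_1)/33000 + (V_2 - V_3)/39 = 0
  Node 3: (V_3 - V_2)/39 + (V_3 - 0)/120 = 0
Collecting terms (coefficients in siemens):
  0.1334·V_1 - 0.0000303·V_2 = 1.2
  0.02567·V_2 - 0.0000303·V_1 - 0.02564·V_3 = 0
  0.03397·V_3 - 0.02564·V_2 = 0
Solving these 3 simultaneous equations (Gaussian elimination) gives:
  V_1 = 8.998 V, V_2 = 0.04315 V, V_3 = 0.03256 V
The requested potential is V_3 = 0.03256 V.

Final answer: V_3 = 0.03256 V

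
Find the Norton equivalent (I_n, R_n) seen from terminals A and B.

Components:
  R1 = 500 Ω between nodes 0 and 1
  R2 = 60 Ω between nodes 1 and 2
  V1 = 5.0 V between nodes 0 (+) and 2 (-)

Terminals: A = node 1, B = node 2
Find the Thévenin equivalent first; then I_n = V_th/R_th and R_n = R_th.
Step 1 — V_th is the open-circuit voltage V_A - V_B (nothing connected across the terminals).
Nodal analysis, taking node 2 as the 0 V reference.
Source V1 fixes V_0 = 5 V.
KCL at each unknown node (sum of currents leaving = 0; resistances in Ω):
  Node 1: (V_1 - 5)/500 + (V_1 - 0)/60 = 0
Collecting terms: 0.01867 × V_1 = 0.01  =>  V_1 = 0.5357 V
V_th = V_1 - V_2 = 0.5357 - 0 = 0.5357 V
Step 2 — R_th: zero the source — replace V1 by a short circuit (node 2 merges into node 0) — and find the resistance seen between A (node 1) and B (node 0).
Reduce the network between node 1 (A) and node 0 (B) by series/parallel combination:
  Rp1 = R1 ‖ R2 (parallel, both between nodes 0 and 1) = 1/(1/500 + 1/60) = 53.57 Ω
R_th = 53.57 Ω
I_n = V_th/R_th = 0.5357/53.57 = 0.01 A, and R_n = R_th = 53.57 Ω

Final answer: I_n = 0.01 A, R_n = 53.57 Ω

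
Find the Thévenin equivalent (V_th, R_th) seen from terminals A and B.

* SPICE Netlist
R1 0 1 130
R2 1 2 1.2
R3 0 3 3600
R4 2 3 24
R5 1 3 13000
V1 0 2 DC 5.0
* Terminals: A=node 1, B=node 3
Step 1 — V_th is the open-circuit voltage V_A - V_B (nothing connected across the terminals).
Nodal analysis, taking node 2 as the 0 V reference.
Source V1 fixes V_0 = 5 V.
KCL at each unknown node (sum of currents leaving = 0; resistances in Ω):
  Node 1: (V_1 - 5)/130 + (V_1 - 0)/1.2 + (V_1 - V_3)/13000 = 0
  Node 3: (V_3 - 5)/3600 + (V_3 - 0)/24 + (V_3 - V_1)/13000 = 0
Collecting terms (coefficients in siemens):
  0.8411·V_1 - 0.00007692·V_3 = 0.03846
  0.04202·V_3 - 0.00007692·V_1 = 0.001389
Determinant D = (0.8411)(0.04202) - (-0.00007692)(-0.00007692) = 0.03534
V_1 = [(0.03846)(0.04202) - (-0.00007692)(0.001389)]/D = 0.04573 V
V_3 = [(0.8411)(0.001389) - (0.03846)(-0.00007692)]/D = 0.03314 V
V_th = V_1 - V_3 = 0.04573 - 0.03314 = 0.01259 V
Step 2 — R_th: zero the source — replace V1 by a short circuit (node 2 merges into node 0) — and find the resistance seen between A (node 1) and B (node 3).
Reduce the network between node 1 (A) and node 3 (B) by series/parallel combination:
  Rp1 = R1 ‖ R2 (parallel, both between nodes 0 and 1) = 1/(1/130 + 1/1.2) = 1.189 Ω
  Rp2 = R3 ‖ R4 (parallel, both between nodes 0 and 3) = 1/(1/3600 + 1/24) = 23.84 Ω
  Rs1 = Rp1 + Rp2 (series, joined only at node 0) = 1.189 + 23.84 = 25.03 Ω
  Rp3 = R5 ‖ Rs1 (parallel, both between nodes 1 and 3) = 1/(1/13000 + 1/25.03) = 24.98 Ω
R_th = 24.98 Ω

Final answer: V_th = 0.01259 V, R_th = 24.98 Ω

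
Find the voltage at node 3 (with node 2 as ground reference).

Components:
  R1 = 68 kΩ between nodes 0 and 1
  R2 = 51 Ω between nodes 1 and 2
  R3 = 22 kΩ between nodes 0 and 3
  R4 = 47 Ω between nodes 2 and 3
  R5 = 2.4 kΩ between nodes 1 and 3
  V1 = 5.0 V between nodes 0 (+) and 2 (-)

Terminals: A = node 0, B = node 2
Nodal analysis, taking node 2 as the 0 V reference.
Source V1 fixes V_0 = 5 V.
KCL at each unknown node (sum of currents leaving = 0; resistances in Ω):
  Node 1: (V_1 - 5)/68000 + (V_1 - 0)/51 + (V_1 - V_3)/2400 = 0
  Node 3: (V_3 - 5)/22000 + (V_3 - 0)/47 + (V_3 - V_1)/2400 = 0
Collecting terms (coefficients in siemens):
  0.02004·V_1 - 0.0004167·V_3 = 0.00007353
  0.02174·V_3 - 0.0004167·V_1 = 0.0002273
Determinant D = (0.02004)(0.02174) - (-0.0004167)(-0.0004167) = 0.0004355
V_1 = [(0.00007353)(0.02174) - (-0.0004167)(0.0002273)]/D = 0.003888 V
V_3 = [(0.02004)(0.0002273) - (0.00007353)(-0.0004167)]/D = 0.01053 V
The requested potential is V_3 = 0.01053 V.

Final answer: V_3 = 0.01053 V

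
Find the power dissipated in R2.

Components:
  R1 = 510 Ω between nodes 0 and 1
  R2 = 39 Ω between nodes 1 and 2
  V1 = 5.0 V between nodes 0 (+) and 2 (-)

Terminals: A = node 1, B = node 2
Nodal analysis, taking node 2 as the 0 V reference.
Source V1 fixes V_0 = 5 V.
KCL at each unknown node (sum of currents leaving = 0; resistances in Ω):
  Node 1: (V_1 - 5)/510 + (V_1 - 0)/39 = 0
Collecting terms: 0.0276 × V_1 = 0.009804  =>  V_1 = 0.3552 V
I_R2 = (V_1 - V_2)/R2 = (0.3552 - 0)/39 = 0.009107 A
P_R2 = I_R2² × R2 = (0.009107)² × 39 = 0.003235 W

Final answer: 0.003235 W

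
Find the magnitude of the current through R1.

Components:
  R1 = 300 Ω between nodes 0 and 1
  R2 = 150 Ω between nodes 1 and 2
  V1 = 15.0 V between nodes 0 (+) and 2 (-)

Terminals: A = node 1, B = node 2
Nodal analysis, taking node 2 as the 0 V reference.
Source V1 fixes V_0 = 15 V.
KCL at each unknown node (sum of currents leaving = 0; resistances in Ω):
  Node 1: (V_1 - 15)/300 + (V_1 - 0)/150 = 0
Collecting terms: 0.01 × V_1 = 0.05  =>  V_1 = 5 V
I_R1 = (V_0 - V_1)/R1 = (15 - 5)/300 = 0.03333 A
|I_R1| = 0.03333 A

Final answer: |I_R1| = 0.03333 A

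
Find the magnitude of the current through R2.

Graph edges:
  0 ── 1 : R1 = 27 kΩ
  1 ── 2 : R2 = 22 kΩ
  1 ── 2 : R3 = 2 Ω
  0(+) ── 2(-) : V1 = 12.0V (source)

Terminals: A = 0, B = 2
Nodal analysis, taking node 2 as the 0 V reference.
Source V1 fixes V_0 = 12 V.
KCL at each unknown node (sum of currents leaving = 0; resistances in Ω):
  Node 1: (V_1 - 12)/27000 + (V_1 - 0)/22000 + (V_1 - 0)/2 = 0
Collecting terms: 0.5001 × V_1 = 0.0004444  =>  V_1 = 0.0008887 V
I_R2 = (V_1 - V_2)/R2 = (0.0008887 - 0)/22000 = 0.0000000404 A
|I_R2| = 0.0000000404 A

Final answer: |I_R2| = 4.04e-08 A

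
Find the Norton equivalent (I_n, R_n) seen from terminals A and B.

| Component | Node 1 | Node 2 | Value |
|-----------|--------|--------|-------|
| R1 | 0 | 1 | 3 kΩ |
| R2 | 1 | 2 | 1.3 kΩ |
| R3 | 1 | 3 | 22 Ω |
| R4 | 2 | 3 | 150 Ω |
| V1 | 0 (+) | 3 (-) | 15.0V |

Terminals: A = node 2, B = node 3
Find the Thévenin equivalent first; then I_n = V_th/R_th and R_n = R_th.
Step 1 — V_th is the open-circuit voltage V_A - V_B (nothing connected across the terminals).
Nodal analysis, taking node 3 as the 0 V reference.
Source V1 fixes V_0 = 15 V.
KCL at each unknown node (sum of currents leaving = 0; resistances in Ω):
  Node 1: (V_1 - 15)/3000 + (V_1 - V_2)/1300 + (V_1 - 0)/22 = 0
  Node 2: (V_2 - V_1)/1300 + (V_2 - 0)/150 = 0
Collecting terms (coefficients in siemens):
  0.04656·V_1 - 0.0007692·V_2 = 0.005
  0.007436·V_2 - 0.0007692·V_1 = 0
Determinant D = (0.04656)(0.007436) - (-0.0007692)(-0.0007692) = 0.0003456
V_1 = [(0.005)(0.007436) - (-0.0007692)(0)]/D = 0.1076 V
V_2 = [(0.04656)(0) - (0.005)(-0.0007692)]/D = 0.01113 V
V_th = V_2 - V_3 = 0.01113 - 0 = 0.01113 V
Step 2 — R_th: zero the source — replace V1 by a short circuit (node 3 merges into node 0) — and find the resistance seen between A (node 2) and B (node 0).
Reduce the network between node 2 (A) and node 0 (B) by series/parallel combination:
  Rp1 = R1 ‖ R3 (parallel, both between nodes 0 and 1) = 1/(1/3000 + 1/22) = 21.84 Ω
  Rs1 = R2 + Rp1 (series, joined only at node 1) = 1300 + 21.84 = 1322 Ω
  Rp2 = R4 ‖ Rs1 (parallel, both between nodes 0 and 2) = 1/(1/150 + 1/1322) = 134.7 Ω
R_th = 134.7 Ω
I_n = V_th/R_th = 0.01113/134.7 = 0.00008261 A, and R_n = R_th = 134.7 Ω

Final answer: I_n = 8.261e-05 A, R_n = 134.7 Ω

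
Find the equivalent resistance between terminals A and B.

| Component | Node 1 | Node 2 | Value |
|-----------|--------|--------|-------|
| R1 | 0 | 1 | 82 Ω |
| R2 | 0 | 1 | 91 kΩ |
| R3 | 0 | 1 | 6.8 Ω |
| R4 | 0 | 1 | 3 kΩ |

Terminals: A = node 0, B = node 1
Reduce the network between node 0 (A) and node 1 (B) by series/parallel combination:
  Rp1 = R1 ‖ R2 ‖ R3 ‖ R4 (parallel, all between nodes 0 and 1) = 1/(1/82 + 1/91000 + 1/6.8 + 1/3000) = 6.266 Ω
R_eq = 6.266 Ω

Final answer: 6.266 Ω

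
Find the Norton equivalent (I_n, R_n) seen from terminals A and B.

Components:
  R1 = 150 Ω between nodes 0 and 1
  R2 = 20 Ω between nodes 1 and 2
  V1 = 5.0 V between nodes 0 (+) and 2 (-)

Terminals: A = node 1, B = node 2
Find the Thévenin equivalent first; then I_n = V_th/R_th and R_n = R_th.
Step 1 — V_th is the open-circuit voltage V_A - V_B (nothing connected across the terminals).
Nodal analysis, taking node 2 as the 0 V reference.
Source V1 fixes V_0 = 5 V.
KCL at each unknown node (sum of currents leaving = 0; resistances in Ω):
  Node 1: (V_1 - 5)/150 + (V_1 - 0)/20 = 0
Collecting terms: 0.05667 × V_1 = 0.03333  =>  V_1 = 0.5882 V
V_th = V_1 - V_2 = 0.5882 - 0 = 0.5882 V
Step 2 — R_th: zero the source — replace V1 by a short circuit (node 2 merges into node 0) — and find the resistance seen between A (node 1) and B (node 0).
Reduce the network between node 1 (A) and node 0 (B) by series/parallel combination:
  Rp1 = R1 ‖ R2 (parallel, both between nodes 0 and 1) = 1/(1/150 + 1/20) = 17.65 Ω
R_th = 17.65 Ω
I_n = V_th/R_th = 0.5882/17.65 = 0.03333 A, and R_n = R_th = 17.65 Ω

Final answer: I_n = 0.03333 A, R_n = 17.65 Ω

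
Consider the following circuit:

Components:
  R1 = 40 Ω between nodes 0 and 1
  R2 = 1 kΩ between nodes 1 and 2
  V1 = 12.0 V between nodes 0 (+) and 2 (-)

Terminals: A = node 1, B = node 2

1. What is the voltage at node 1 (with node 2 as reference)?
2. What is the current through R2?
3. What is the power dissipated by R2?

Nodal analysis, taking node 2 as the 0 V reference.
Source V1 fixes V_0 = 12 V.
KCL at each unknown node (sum of currents leaving = 0; resistances in Ω):
  Node 1: (V_1 - 12)/40 + (V_1 - 0)/1000 = 0
Collecting terms: 0.026 × V_1 = 0.3  =>  V_1 = 11.54 V
Part 1:
  Read off the nodal solution: V_1 = 11.54 V
Part 2:
  I_R2 = (V_1 - V_2)/R2 = (11.54 - 0)/1000 = 0.01154 A
  Magnitude: I_R2 = 0.01154 A
Part 3:
  I_R2 = (V_1 - V_2)/R2 = (11.54 - 0)/1000 = 0.01154 A
  P_R2 = I_R2² × R2 = (0.01154)² × 1000 = 0.1331 W

Final answers:
1. V_1 = 11.54 V
2. I_R2 = 0.01154 A
3. P_R2 = 0.1331 W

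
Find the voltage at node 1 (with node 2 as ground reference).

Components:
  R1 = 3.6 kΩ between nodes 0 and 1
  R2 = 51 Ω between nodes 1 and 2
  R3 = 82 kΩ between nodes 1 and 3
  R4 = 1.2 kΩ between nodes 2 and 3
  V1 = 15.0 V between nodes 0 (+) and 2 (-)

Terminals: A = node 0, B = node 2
Nodal analysis, taking node 2 as the 0 V reference.
Source V1 fixes V_0 = 15 V.
KCL at each unknown node (sum of currents leaving = 0; resistances in Ω):
  Node 1: (V_1 - 15)/3600 + (V_1 - 0)/51 + (V_1 - V_3)/82000 = 0
  Node 3: (V_3 - V_1)/82000 + (V_3 - 0)/1200 = 0
Collecting terms (coefficients in siemens):
  0.0199·V_1 - 0.0000122·V_3 = 0.004167
  0.0008455·V_3 - 0.0000122·V_1 = 0
Determinant D = (0.0199)(0.0008455) - (-0.0000122)(-0.0000122) = 0.00001682
V_1 = [(0.004167)(0.0008455) - (-0.0000122)(0)]/D = 0.2094 V
V_3 = [(0.0199)(0) - (0.004167)(-0.0000122)]/D = 0.00302 V
The requested potential is V_1 = 0.2094 V.

Final answer: V_1 = 0.2094 V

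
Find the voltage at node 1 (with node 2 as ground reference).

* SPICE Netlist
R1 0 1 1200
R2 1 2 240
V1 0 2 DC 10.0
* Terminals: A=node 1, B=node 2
Nodal analysis, taking node 2 as the 0 V reference.
Source V1 fixes V_0 = 10 V.
KCL at each unknown node (sum of currents leaving = 0; resistances in Ω):
  Node 1: (V_1 - 10)/1200 + (V_1 - 0)/240 = 0
Collecting terms: 0.005 × V_1 = 0.008333  =>  V_1 = 1.667 V
The requested potential is V_1 = 1.667 V.

Final answer: V_1 = 1.667 V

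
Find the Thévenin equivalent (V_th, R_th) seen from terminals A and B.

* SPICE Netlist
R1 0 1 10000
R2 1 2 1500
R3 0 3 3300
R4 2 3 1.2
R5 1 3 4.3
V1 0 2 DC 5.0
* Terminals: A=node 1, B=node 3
Step 1 — V_th is the open-circuit voltage V_A - V_B (nothing connected across the terminals).
Nodal analysis, taking node 2 as the 0 V reference.
Source V1 fixes V_0 = 5 V.
KCL at each unknown node (sum of currents leaving = 0; resistances in Ω):
  Node 1: (V_1 - 5)/10000 + (V_1 - 0)/1500 + (V_1 - V_3)/4.3 = 0
  Node 3: (V_3 - 5)/3300 + (V_3 - 0)/1.2 + (V_3 - V_1)/4.3 = 0
Collecting terms (coefficients in siemens):
  0.2333·V_1 - 0.2326·V_3 = 0.0005
  1.066·V_3 - 0.2326·V_1 = 0.001515
Determinant D = (0.2333)(1.066) - (-0.2326)(-0.2326) = 0.1947
V_1 = [(0.0005)(1.066) - (-0.2326)(0.001515)]/D = 0.004548 V
V_3 = [(0.2333)(0.001515) - (0.0005)(-0.2326)]/D = 0.002413 V
V_th = V_1 - V_3 = 0.004548 - 0.002413 = 0.002135 V
Step 2 — R_th: zero the source — replace V1 by a short circuit (node 2 merges into node 0) — and find the resistance seen between A (node 1) and B (node 3).
Reduce the network between node 1 (A) and node 3 (B) by series/parallel combination:
  Rp1 = R1 ‖ R2 (parallel, both between nodes 0 and 1) = 1/(1/10000 + 1/1500) = 1304 Ω
  Rp2 = R3 ‖ R4 (parallel, both between nodes 0 and 3) = 1/(1/3300 + 1/1.2) = 1.2 Ω
  Rs1 = Rp1 + Rp2 (series, joined only at node 0) = 1304 + 1.2 = 1306 Ω
  Rp3 = R5 ‖ Rs1 (parallel, both between nodes 1 and 3) = 1/(1/4.3 + 1/1306) = 4.286 Ω
R_th = 4.286 Ω

Final answer: V_th = 0.002135 V, R_th = 4.286 Ω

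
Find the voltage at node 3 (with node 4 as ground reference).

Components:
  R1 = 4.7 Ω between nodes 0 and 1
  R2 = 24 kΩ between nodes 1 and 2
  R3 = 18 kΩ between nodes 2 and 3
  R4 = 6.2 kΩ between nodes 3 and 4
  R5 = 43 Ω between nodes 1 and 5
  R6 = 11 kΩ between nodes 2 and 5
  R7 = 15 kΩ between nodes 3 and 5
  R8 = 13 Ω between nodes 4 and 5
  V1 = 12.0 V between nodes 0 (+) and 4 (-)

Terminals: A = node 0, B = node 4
Nodal analysis, taking node 4 as the 0 V reference.
Source V1 fixes V_0 = 12 V.
KCL at each unknown node (sum of currents leaving = 0; resistances in Ω):
  Node 1: (V_1 - 12)/4.7 + (V_1 - V_2)/24000 + (V_1 - V_5)/43 = 0
  Node 2: (V_2 - V_1)/24000 + (V_2 - V_3)/18000 + (V_2 - V_5)/11000 = 0
  Node 3: (V_3 - V_2)/18000 + (V_3 - 0)/6200 + (V_3 - V_5)/15000 = 0
  Node 5: (V_5 - V_1)/43 + (V_5 - V_2)/11000 + (V_5 - V_3)/15000 + (V_5 - 0)/13 = 0
Collecting terms (coefficients in siemens):
  0.2361·V_1 - 0.00004167·V_2 - 0.02326·V_5 = 2.553
  0.0001881·V_2 - 0.00004167·V_1 - 0.00005556·V_3 - 0.00009091·V_5 = 0
  0.0002835·V_3 - 0.00005556·V_2 - 0.00006667·V_5 = 0
  0.1003·V_5 - 0.02326·V_1 - 0.00009091·V_2 - 0.00006667·V_3 = 0
Solving these 4 simultaneous equations (Gaussian elimination) gives:
  V_1 = 11.07 V, V_2 = 4.11 V, V_3 = 1.41 V, V_5 = 2.57 V
The requested potential is V_3 = 1.41 V.

Final answer: V_3 = 1.41 V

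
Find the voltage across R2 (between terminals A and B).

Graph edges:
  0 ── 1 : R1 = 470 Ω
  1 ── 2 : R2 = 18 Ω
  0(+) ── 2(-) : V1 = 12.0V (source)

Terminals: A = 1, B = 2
R1 and R2 are in series across V1 (node 0 → node 1 → node 2), and the output A–B is taken across R2, so this is a voltage divider.
Series current: I = V1/(R1 + R2) = 12/(470 + 18) = 12/488 = 0.02459 A
V_R2 = I × R2 = V1 × R2/(R1 + R2) = 12 × 18/488 = 0.4426 V

Final answer: 0.4426 V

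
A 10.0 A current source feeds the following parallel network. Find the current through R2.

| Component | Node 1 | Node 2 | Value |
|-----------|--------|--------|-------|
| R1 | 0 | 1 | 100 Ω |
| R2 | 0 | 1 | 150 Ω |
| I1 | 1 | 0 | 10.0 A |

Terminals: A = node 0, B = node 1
All resistors sit directly between nodes 0 and 1, so they are in parallel and share one voltage V; the full source current 10 A splits among them.
1/R_par = 1/100 + 1/150 = 0.01667 S  =>  R_par = 60 Ω
V = I × R_par = 10 × 60 = 600 V
I_R2 = V/R2 = 600/150 = 4 A

Final answer: 4 A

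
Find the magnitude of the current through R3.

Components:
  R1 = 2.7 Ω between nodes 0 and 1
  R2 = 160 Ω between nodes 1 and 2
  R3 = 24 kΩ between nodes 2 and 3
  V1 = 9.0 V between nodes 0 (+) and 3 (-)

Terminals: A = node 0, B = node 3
Nodal analysis, taking node 3 as the 0 V reference.
Source V1 fixes V_0 = 9 V.
KCL at each unknown node (sum of currents leaving = 0; resistances in Ω):
  Node 1: (V_1 - 9)/2.7 + (V_1 - V_2)/160 = 0
  Node 2: (V_2 - V_1)/160 + (V_2 - 0)/24000 = 0
Collecting terms (coefficients in siemens):
  0.3766·V_1 - 0.00625·V_2 = 3.333
  0.006292·V_2 - 0.00625·V_1 = 0
Determinant D = (0.3766)(0.006292) - (-0.00625)(-0.00625) = 0.002331
V_1 = [(3.333)(0.006292) - (-0.00625)(0)]/D = 8.999 V
V_2 = [(0.3766)(0) - (3.333)(-0.00625)]/D = 8.939 V
I_R3 = (V_2 - V_3)/R3 = (8.939 - 0)/24000 = 0.0003725 A
|I_R3| = 0.0003725 A

Final answer: |I_R3| = 0.0003725 A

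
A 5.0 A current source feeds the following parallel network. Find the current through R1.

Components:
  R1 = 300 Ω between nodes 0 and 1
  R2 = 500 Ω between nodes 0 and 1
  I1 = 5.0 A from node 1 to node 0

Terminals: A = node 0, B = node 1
All resistors sit directly between nodes 0 and 1, so they are in parallel and share one voltage V; the full source current 5 A splits among them.
1/R_par = 1/300 + 1/500 = 0.005333 S  =>  R_par = 187.5 Ω
V = I × R_par = 5 × 187.5 = 937.5 V
I_R1 = V/R1 = 937.5/300 = 3.125 A

Final answer: 3.125 A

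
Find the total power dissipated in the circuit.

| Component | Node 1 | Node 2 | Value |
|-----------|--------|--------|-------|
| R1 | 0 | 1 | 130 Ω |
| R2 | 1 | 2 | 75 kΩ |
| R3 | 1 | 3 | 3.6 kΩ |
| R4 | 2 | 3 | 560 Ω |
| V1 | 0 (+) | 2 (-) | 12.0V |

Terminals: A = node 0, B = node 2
Nodal analysis, taking node 2 as the 0 V reference.
Source V1 fixes V_0 = 12 V.
KCL at each unknown node (sum of currents leaving = 0; resistances in Ω):
  Node 1: (V_1 - 12)/130 + (V_1 - 0)/75000 + (V_1 - V_3)/3600 = 0
  Node 3: (V_3 - V_1)/3600 + (V_3 - 0)/560 = 0
Collecting terms (coefficients in siemens):
  0.007983·V_1 - 0.0002778·V_3 = 0.09231
  0.002063·V_3 - 0.0002778·V_1 = 0
Determinant D = (0.007983)(0.002063) - (-0.0002778)(-0.0002778) = 0.0000164
V_1 = [(0.09231)(0.002063) - (-0.0002778)(0)]/D = 11.62 V
V_3 = [(0.007983)(0) - (0.09231)(-0.0002778)]/D = 1.564 V
Power in each resistor, P = (ΔV)²/R:
  P_R1 = (12 - 11.62)²/130 = 0.001129 W
  P_R2 = (11.62 - 0)²/75000 = 0.001799 W
  P_R3 = (11.62 - 1.564)²/3600 = 0.02807 W
  P_R4 = (0 - 1.564)²/560 = 0.004367 W
P_total = P_R1 + P_R2 + P_R3 + P_R4 = 0.03537 W

Final answer: 0.03537 W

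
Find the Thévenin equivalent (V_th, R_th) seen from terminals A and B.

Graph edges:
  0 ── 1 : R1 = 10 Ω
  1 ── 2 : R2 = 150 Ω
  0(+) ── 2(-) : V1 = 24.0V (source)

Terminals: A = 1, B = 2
Step 1 — V_th is the open-circuit voltage V_A - V_B (nothing connected across the terminals).
Nodal analysis, taking node 2 as the 0 V reference.
Source V1 fixes V_0 = 24 V.
KCL at each unknown node (sum of currents leaving = 0; resistances in Ω):
  Node 1: (V_1 - 24)/10 + (V_1 - 0)/150 = 0
Collecting terms: 0.1067 × V_1 = 2.4  =>  V_1 = 22.5 V
V_th = V_1 - V_2 = 22.5 - 0 = 22.5 V
Step 2 — R_th: zero the source — replace V1 by a short circuit (node 2 merges into node 0) — and find the resistance seen between A (node 1) and B (node 0).
Reduce the network between node 1 (A) and node 0 (B) by series/parallel combination:
  Rp1 = R1 ‖ R2 (parallel, both between nodes 0 and 1) = 1/(1/10 + 1/150) = 9.375 Ω
R_th = 9.375 Ω

Final answer: V_th = 22.5 V, R_th = 9.375 Ω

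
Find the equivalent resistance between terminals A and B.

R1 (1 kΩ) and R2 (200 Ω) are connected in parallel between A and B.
Reduce the network between node 0 (A) and node 1 (B) by series/parallel combination:
  Rp1 = R1 ‖ R2 (parallel, both between nodes 0 and 1) = 1/(1/1000 + 1/200) = 166.7 Ω
R_eq = 166.7 Ω

Final answer: 166.7 Ω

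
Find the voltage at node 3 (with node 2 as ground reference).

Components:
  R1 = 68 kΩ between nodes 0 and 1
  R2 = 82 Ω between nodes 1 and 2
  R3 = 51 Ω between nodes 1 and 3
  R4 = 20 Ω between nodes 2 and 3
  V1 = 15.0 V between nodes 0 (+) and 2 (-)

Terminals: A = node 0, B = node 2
Nodal analysis, taking node 2 as the 0 V reference.
Source V1 fixes V_0 = 15 V.
KCL at each unknown node (sum of currents leaving = 0; resistances in Ω):
  Node 1: (V_1 - 15)/68000 + (V_1 - 0)/82 + (V_1 - V_3)/51 = 0
  Node 3: (V_3 - V_1)/51 + (V_3 - 0)/20 = 0
Collecting terms (coefficients in siemens):
  0.03182·V_1 - 0.01961·V_3 = 0.0002206
  0.06961·V_3 - 0.01961·V_1 = 0
Determinant D = (0.03182)(0.06961) - (-0.01961)(-0.01961) = 0.00183
V_1 = [(0.0002206)(0.06961) - (-0.01961)(0)]/D = 0.008389 V
V_3 = [(0.03182)(0) - (0.0002206)(-0.01961)]/D = 0.002363 V
The requested potential is V_3 = 0.002363 V.

Final answer: V_3 = 0.002363 V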